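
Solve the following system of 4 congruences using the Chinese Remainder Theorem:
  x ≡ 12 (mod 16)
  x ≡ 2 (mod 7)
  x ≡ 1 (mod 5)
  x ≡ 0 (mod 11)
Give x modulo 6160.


Product of moduli M = 16 · 7 · 5 · 11 = 6160.
Merge one congruence at a time:
  Start: x ≡ 12 (mod 16).
  Combine with x ≡ 2 (mod 7); new modulus lcm = 112.
    Write x = 12 + 16·t and substitute into x ≡ 2 (mod 7): 16·t ≡ 2 − 12 = -10 (mod 7).
    Reduce coefficients mod 7: 2·t ≡ 4 (mod 7).
    The inverse of 2 mod 7 is 4 (since 2·4 = 8 = 1·7 + 1), so t ≡ 4·4 = 16 ≡ 2 (mod 7).
    Then x = 12 + 16·2 = 44, valid modulo lcm(16, 7) = 112: x ≡ 44 (mod 112).
  Combine with x ≡ 1 (mod 5); new modulus lcm = 560.
    Write x = 44 + 112·t and substitute into x ≡ 1 (mod 5): 112·t ≡ 1 − 44 = -43 (mod 5).
    Reduce coefficients mod 5: 2·t ≡ 2 (mod 5).
    The inverse of 2 mod 5 is 3 (since 2·3 = 6 = 1·5 + 1), so t ≡ 3·2 = 6 ≡ 1 (mod 5).
    Then x = 44 + 112·1 = 156, valid modulo lcm(112, 5) = 560: x ≡ 156 (mod 560).
  Combine with x ≡ 0 (mod 11); new modulus lcm = 6160.
    Write x = 156 + 560·t and substitute into x ≡ 0 (mod 11): 560·t ≡ 0 − 156 = -156 (mod 11).
    Reduce coefficients mod 11: 10·t ≡ 9 (mod 11).
    The inverse of 10 mod 11 is 10 (since 10·10 = 100 = 9·11 + 1), so t ≡ 10·9 = 90 ≡ 2 (mod 11).
    Then x = 156 + 560·2 = 1276, valid modulo lcm(560, 11) = 6160: x ≡ 1276 (mod 6160).
Verify against each original: 1276 mod 16 = 12, 1276 mod 7 = 2, 1276 mod 5 = 1, 1276 mod 11 = 0.

x ≡ 1276 (mod 6160).


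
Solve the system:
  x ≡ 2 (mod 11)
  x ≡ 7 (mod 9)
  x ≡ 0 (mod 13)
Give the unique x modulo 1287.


Moduli 11, 9, 13 are pairwise coprime; by CRT there is a unique solution modulo M = 11 · 9 · 13 = 1287.
Solve pairwise, accumulating the modulus:
  Start with x ≡ 2 (mod 11).
  Combine with x ≡ 7 (mod 9): since gcd(11, 9) = 1, we get a unique residue mod 99.
    Write x = 2 + 11·t and substitute into x ≡ 7 (mod 9): 11·t ≡ 7 − 2 = 5 (mod 9).
    Reduce coefficients mod 9: 2·t ≡ 5 (mod 9).
    The inverse of 2 mod 9 is 5 (since 2·5 = 10 = 1·9 + 1), so t ≡ 5·5 = 25 ≡ 7 (mod 9).
    Then x = 2 + 11·7 = 79, valid modulo lcm(11, 9) = 99: x ≡ 79 (mod 99).
  Combine with x ≡ 0 (mod 13): since gcd(99, 13) = 1, we get a unique residue mod 1287.
    Write x = 79 + 99·t and substitute into x ≡ 0 (mod 13): 99·t ≡ 0 − 79 = -79 (mod 13).
    Reduce coefficients mod 13: 8·t ≡ 12 (mod 13).
    The inverse of 8 mod 13 is 5 (since 8·5 = 40 = 3·13 + 1), so t ≡ 5·12 = 60 ≡ 8 (mod 13).
    Then x = 79 + 99·8 = 871, valid modulo lcm(99, 13) = 1287: x ≡ 871 (mod 1287).
Verify: 871 mod 11 = 2 ✓, 871 mod 9 = 7 ✓, 871 mod 13 = 0 ✓.

x ≡ 871 (mod 1287).


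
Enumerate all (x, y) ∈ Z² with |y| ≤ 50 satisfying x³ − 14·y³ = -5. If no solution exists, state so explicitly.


The equation is x³ - 14y³ = -5. For fixed y, x³ = 14·y³ − 5, so a solution requires the RHS to be a perfect cube.
Strategy: iterate y from -50 to 50, compute RHS = 14·y³ − 5, and check whether it is a (positive or negative) perfect cube.
Check small values of y:
  y = 0: RHS = -5 is not a perfect cube.
  y = 1: RHS = 9 is not a perfect cube.
  y = -1: RHS = -19 is not a perfect cube.
  y = 2: RHS = 107 is not a perfect cube.
  y = -2: RHS = -117 is not a perfect cube.
  y = 3: RHS = 373 is not a perfect cube.
  y = -3: RHS = -383 is not a perfect cube.
Continuing the search up to |y| = 50 finds no solutions either.
No (x, y) in the scanned range satisfies the equation.

No integer solutions with |y| ≤ 50.


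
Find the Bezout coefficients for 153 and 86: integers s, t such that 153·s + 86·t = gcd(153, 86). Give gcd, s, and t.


Euclidean algorithm on (153, 86) — divide until remainder is 0:
  153 = 1 · 86 + 67
  86 = 1 · 67 + 19
  67 = 3 · 19 + 10
  19 = 1 · 10 + 9
  10 = 1 · 9 + 1
  9 = 9 · 1 + 0
gcd(153, 86) = 1.
Track Bezout coefficients alongside the remainders: start with r₀ = 153 = a·1 + b·0 (s = 1, t = 0) and r₁ = 86 = a·0 + b·1 (s = 0, t = 1); each new remainder r_{k+1} = r_{k-1} − q_k·r_k inherits s_{k+1} = s_{k-1} − q_k·s_k, t_{k+1} = t_{k-1} − q_k·t_k, so r_k = a·s_k + b·t_k at every step:
  q = 1: r = 67, s = 1 − 1·0 = 1, t = 0 − 1·1 = -1  (check: 153·1 + 86·(-1) = 67)
  q = 1: r = 19, s = 0 − 1·1 = -1, t = 1 − 1·(-1) = 2  (check: 153·(-1) + 86·2 = 19)
  q = 3: r = 10, s = 1 − 3·(-1) = 4, t = -1 − 3·2 = -7  (check: 153·4 + 86·(-7) = 10)
  q = 1: r = 9, s = -1 − 1·4 = -5, t = 2 − 1·(-7) = 9  (check: 153·(-5) + 86·9 = 9)
  q = 1: r = 1, s = 4 − 1·(-5) = 9, t = -7 − 1·9 = -16  (check: 153·9 + 86·(-16) = 1)
The row with r = 1 (the gcd) gives the Bezout coefficients s = 9, t = -16.
Result: 153 · (9) + 86 · (-16) = 1.

gcd(153, 86) = 1; s = 9, t = -16 (check: 153·9 + 86·(-16) = 1).


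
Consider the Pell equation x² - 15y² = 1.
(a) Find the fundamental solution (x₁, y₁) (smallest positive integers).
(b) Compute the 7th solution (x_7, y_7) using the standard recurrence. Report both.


Step 1: Find the fundamental solution (x₁, y₁) of x² - 15y² = 1.
  Expand √15 as a continued fraction. a₀ = ⌊√15⌋ = 3; iterate m_{k+1} = d_k·a_k − m_k, d_{k+1} = (15 − m_{k+1}²)/d_k, a_{k+1} = ⌊(a₀ + m_{k+1})/d_{k+1}⌋ (starting m₀ = 0, d₀ = 1), with convergents p_k = a_k·p_{k-1} + p_{k-2}, q_k = a_k·q_{k-1} + q_{k-2} (p₋₁ = 1, q₋₁ = 0):
  k = 0: a₀ = 3; p₀/q₀ = 3/1; p₀² − 15·q₀² = 9 − 15 = -6.
  k = 1: m = 3, d = 6, a = ⌊(3 + 3)/6⌋ = 1; p/q = (1·3 + 1)/(1·1 + 0) = 4/1; p² − 15·q² = 16 − 15 = 1.
  The first convergent with p² − 15·q² = 1 gives the fundamental solution (x₁, y₁) = (4, 1).
Step 2: Apply the recurrence (x_{n+1}, y_{n+1}) = (x₁x_n + 15y₁y_n, x₁y_n + y₁x_n) repeatedly.
  From (x_1, y_1) = (4, 1): x_2 = 4·4 + 15·1·1 = 31; y_2 = 4·1 + 1·4 = 8.
  From (x_2, y_2) = (31, 8): x_3 = 4·31 + 15·1·8 = 244; y_3 = 4·8 + 1·31 = 63.
  From (x_3, y_3) = (244, 63): x_4 = 4·244 + 15·1·63 = 1921; y_4 = 4·63 + 1·244 = 496.
  From (x_4, y_4) = (1921, 496): x_5 = 4·1921 + 15·1·496 = 15124; y_5 = 4·496 + 1·1921 = 3905.
  From (x_5, y_5) = (15124, 3905): x_6 = 4·15124 + 15·1·3905 = 119071; y_6 = 4·3905 + 1·15124 = 30744.
  From (x_6, y_6) = (119071, 30744): x_7 = 4·119071 + 15·1·30744 = 937444; y_7 = 4·30744 + 1·119071 = 242047.
Step 3: Verify x_7² - 15·y_7² = 878801253136 - 878801253135 = 1 (should be 1). ✓

(x_1, y_1) = (4, 1); (x_7, y_7) = (937444, 242047).


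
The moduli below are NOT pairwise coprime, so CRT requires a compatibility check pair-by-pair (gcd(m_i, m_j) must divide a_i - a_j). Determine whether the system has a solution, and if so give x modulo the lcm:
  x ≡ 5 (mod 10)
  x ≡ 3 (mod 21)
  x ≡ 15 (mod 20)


Moduli 10, 21, 20 are not pairwise coprime, so CRT works modulo lcm(m_i) when all pairwise compatibility conditions hold.
Pairwise compatibility: gcd(m_i, m_j) must divide a_i - a_j for every pair.
Merge one congruence at a time:
  Start: x ≡ 5 (mod 10).
  Combine with x ≡ 3 (mod 21): gcd(10, 21) = 1; 3 - 5 = -2, which IS divisible by 1, so compatible.
    Write x = 5 + 10·t and substitute into x ≡ 3 (mod 21): 10·t ≡ 3 − 5 = -2 (mod 21).
    Reduce coefficients mod 21: 10·t ≡ 19 (mod 21).
    The inverse of 10 mod 21 is 19 (since 10·19 = 190 = 9·21 + 1), so t ≡ 19·19 = 361 ≡ 4 (mod 21).
    Then x = 5 + 10·4 = 45, valid modulo lcm(10, 21) = 210: x ≡ 45 (mod 210).
  Combine with x ≡ 15 (mod 20): gcd(210, 20) = 10; 15 - 45 = -30, which IS divisible by 10, so compatible.
    Write x = 45 + 210·t and substitute into x ≡ 15 (mod 20): 210·t ≡ 15 − 45 = -30 (mod 20).
    Divide the congruence (and modulus) by g = 10: 21·t ≡ -3 (mod 2).
    Reduce coefficients mod 2: 1·t ≡ 1 (mod 2).
    So t ≡ 1 (mod 2).
    Then x = 45 + 210·1 = 255, valid modulo lcm(210, 20) = 420: x ≡ 255 (mod 420).
Verify: 255 mod 10 = 5, 255 mod 21 = 3, 255 mod 20 = 15.

x ≡ 255 (mod 420).


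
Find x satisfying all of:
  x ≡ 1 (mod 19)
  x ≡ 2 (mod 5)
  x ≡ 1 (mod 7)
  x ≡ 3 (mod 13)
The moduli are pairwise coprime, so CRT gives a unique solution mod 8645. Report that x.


Product of moduli M = 19 · 5 · 7 · 13 = 8645.
Merge one congruence at a time:
  Start: x ≡ 1 (mod 19).
  Combine with x ≡ 2 (mod 5); new modulus lcm = 95.
    Write x = 1 + 19·t and substitute into x ≡ 2 (mod 5): 19·t ≡ 2 − 1 = 1 (mod 5).
    Reduce coefficients mod 5: 4·t ≡ 1 (mod 5).
    The inverse of 4 mod 5 is 4 (since 4·4 = 16 = 3·5 + 1), so t ≡ 4·1 = 4 ≡ 4 (mod 5).
    Then x = 1 + 19·4 = 77, valid modulo lcm(19, 5) = 95: x ≡ 77 (mod 95).
  Combine with x ≡ 1 (mod 7); new modulus lcm = 665.
    Write x = 77 + 95·t and substitute into x ≡ 1 (mod 7): 95·t ≡ 1 − 77 = -76 (mod 7).
    Reduce coefficients mod 7: 4·t ≡ 1 (mod 7).
    The inverse of 4 mod 7 is 2 (since 4·2 = 8 = 1·7 + 1), so t ≡ 2·1 = 2 ≡ 2 (mod 7).
    Then x = 77 + 95·2 = 267, valid modulo lcm(95, 7) = 665: x ≡ 267 (mod 665).
  Combine with x ≡ 3 (mod 13); new modulus lcm = 8645.
    Write x = 267 + 665·t and substitute into x ≡ 3 (mod 13): 665·t ≡ 3 − 267 = -264 (mod 13).
    Reduce coefficients mod 13: 2·t ≡ 9 (mod 13).
    The inverse of 2 mod 13 is 7 (since 2·7 = 14 = 1·13 + 1), so t ≡ 7·9 = 63 ≡ 11 (mod 13).
    Then x = 267 + 665·11 = 7582, valid modulo lcm(665, 13) = 8645: x ≡ 7582 (mod 8645).
Verify against each original: 7582 mod 19 = 1, 7582 mod 5 = 2, 7582 mod 7 = 1, 7582 mod 13 = 3.

x ≡ 7582 (mod 8645).


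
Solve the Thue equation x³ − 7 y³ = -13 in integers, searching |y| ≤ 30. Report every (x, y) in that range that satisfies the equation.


The equation is x³ - 7y³ = -13. For fixed y, x³ = 7·y³ − 13, so a solution requires the RHS to be a perfect cube.
Strategy: iterate y from -30 to 30, compute RHS = 7·y³ − 13, and check whether it is a (positive or negative) perfect cube.
Check small values of y:
  y = 0: RHS = -13 is not a perfect cube.
  y = 1: RHS = -6 is not a perfect cube.
  y = -1: RHS = -20 is not a perfect cube.
  y = 2: RHS = 43 is not a perfect cube.
  y = -2: RHS = -69 is not a perfect cube.
  y = 3: RHS = 176 is not a perfect cube.
  y = -3: RHS = -202 is not a perfect cube.
Continuing the search up to |y| = 30 finds no solutions either.
No (x, y) in the scanned range satisfies the equation.

No integer solutions with |y| ≤ 30.


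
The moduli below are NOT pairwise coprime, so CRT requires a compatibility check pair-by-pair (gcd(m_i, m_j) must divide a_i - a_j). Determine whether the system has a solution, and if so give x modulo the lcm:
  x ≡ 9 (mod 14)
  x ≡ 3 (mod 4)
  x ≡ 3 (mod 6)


Moduli 14, 4, 6 are not pairwise coprime, so CRT works modulo lcm(m_i) when all pairwise compatibility conditions hold.
Pairwise compatibility: gcd(m_i, m_j) must divide a_i - a_j for every pair.
Merge one congruence at a time:
  Start: x ≡ 9 (mod 14).
  Combine with x ≡ 3 (mod 4): gcd(14, 4) = 2; 3 - 9 = -6, which IS divisible by 2, so compatible.
    Write x = 9 + 14·t and substitute into x ≡ 3 (mod 4): 14·t ≡ 3 − 9 = -6 (mod 4).
    Divide the congruence (and modulus) by g = 2: 7·t ≡ -3 (mod 2).
    Reduce coefficients mod 2: 1·t ≡ 1 (mod 2).
    So t ≡ 1 (mod 2).
    Then x = 9 + 14·1 = 23, valid modulo lcm(14, 4) = 28: x ≡ 23 (mod 28).
  Combine with x ≡ 3 (mod 6): gcd(28, 6) = 2; 3 - 23 = -20, which IS divisible by 2, so compatible.
    Write x = 23 + 28·t and substitute into x ≡ 3 (mod 6): 28·t ≡ 3 − 23 = -20 (mod 6).
    Divide the congruence (and modulus) by g = 2: 14·t ≡ -10 (mod 3).
    Reduce coefficients mod 3: 2·t ≡ 2 (mod 3).
    The inverse of 2 mod 3 is 2 (since 2·2 = 4 = 1·3 + 1), so t ≡ 2·2 = 4 ≡ 1 (mod 3).
    Then x = 23 + 28·1 = 51, valid modulo lcm(28, 6) = 84: x ≡ 51 (mod 84).
Verify: 51 mod 14 = 9, 51 mod 4 = 3, 51 mod 6 = 3.

x ≡ 51 (mod 84).


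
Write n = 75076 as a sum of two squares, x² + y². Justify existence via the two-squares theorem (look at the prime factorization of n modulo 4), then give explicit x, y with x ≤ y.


Step 1: Factor n = 75076 = 2^2 · 137^2.
Step 2: Check the mod-4 condition on each prime factor: 2 = 2 (special); 137 ≡ 1 (mod 4), exponent 2.
All primes ≡ 3 (mod 4) appear to even exponent (or don't appear), so by the two-squares theorem n IS expressible as a sum of two squares.
Step 3: Build a representation. Group n = k² · m with k = 2 and m = 137 · 137 = 18769 (a product of primes ≡ 1 (mod 4)); a representation of m scales to one of n via (k·x)² + (k·y)² = k²(x² + y²). Each prime p ≡ 1 (mod 4) is itself a sum of two squares; find a² by testing p − a² for a perfect square:
  137: 137 − 1² = 136, 137 − 2² = 133, 137 − 3² = 128, 137 − 4² = 121 = 11² ⇒ 137 = 4² + 11².
  Combine using the Brahmagupta–Fibonacci identity (a² + b²)(c² + d²) = (ac − bd)² + (ad + bc)² = (ac + bd)² + (ad − bc)²:
  137 · 137 = 18769: from (4² + 11²)(4² + 11²), take (4·4 − 11·11, 4·11 + 11·4) = (16 − 121, 44 + 44) = (-105, 88); dropping signs (only squares matter) gives (105, 88); check 105² + 88² = 11025 + 7744 = 18769 ✓.
  Scale by k = 2: (2·105, 2·88) = (210, 176).
Step 4: Order so x ≤ y and verify: 176² + 210² = 30976 + 44100 = 75076 = n. ✓

n = 75076 = 176² + 210² (one valid representation with x ≤ y).


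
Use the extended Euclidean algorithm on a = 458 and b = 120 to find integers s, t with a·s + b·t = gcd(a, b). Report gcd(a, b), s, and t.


Euclidean algorithm on (458, 120) — divide until remainder is 0:
  458 = 3 · 120 + 98
  120 = 1 · 98 + 22
  98 = 4 · 22 + 10
  22 = 2 · 10 + 2
  10 = 5 · 2 + 0
gcd(458, 120) = 2.
Track Bezout coefficients alongside the remainders: start with r₀ = 458 = a·1 + b·0 (s = 1, t = 0) and r₁ = 120 = a·0 + b·1 (s = 0, t = 1); each new remainder r_{k+1} = r_{k-1} − q_k·r_k inherits s_{k+1} = s_{k-1} − q_k·s_k, t_{k+1} = t_{k-1} − q_k·t_k, so r_k = a·s_k + b·t_k at every step:
  q = 3: r = 98, s = 1 − 3·0 = 1, t = 0 − 3·1 = -3  (check: 458·1 + 120·(-3) = 98)
  q = 1: r = 22, s = 0 − 1·1 = -1, t = 1 − 1·(-3) = 4  (check: 458·(-1) + 120·4 = 22)
  q = 4: r = 10, s = 1 − 4·(-1) = 5, t = -3 − 4·4 = -19  (check: 458·5 + 120·(-19) = 10)
  q = 2: r = 2, s = -1 − 2·5 = -11, t = 4 − 2·(-19) = 42  (check: 458·(-11) + 120·42 = 2)
The row with r = 2 (the gcd) gives the Bezout coefficients s = -11, t = 42.
Result: 458 · (-11) + 120 · (42) = 2.

gcd(458, 120) = 2; s = -11, t = 42 (check: 458·(-11) + 120·42 = 2).


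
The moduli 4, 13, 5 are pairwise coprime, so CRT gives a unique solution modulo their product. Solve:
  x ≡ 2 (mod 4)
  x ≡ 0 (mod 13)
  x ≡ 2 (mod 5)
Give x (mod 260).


Moduli 4, 13, 5 are pairwise coprime; by CRT there is a unique solution modulo M = 4 · 13 · 5 = 260.
Solve pairwise, accumulating the modulus:
  Start with x ≡ 2 (mod 4).
  Combine with x ≡ 0 (mod 13): since gcd(4, 13) = 1, we get a unique residue mod 52.
    Write x = 2 + 4·t and substitute into x ≡ 0 (mod 13): 4·t ≡ 0 − 2 = -2 (mod 13).
    Reduce coefficients mod 13: 4·t ≡ 11 (mod 13).
    The inverse of 4 mod 13 is 10 (since 4·10 = 40 = 3·13 + 1), so t ≡ 10·11 = 110 ≡ 6 (mod 13).
    Then x = 2 + 4·6 = 26, valid modulo lcm(4, 13) = 52: x ≡ 26 (mod 52).
  Combine with x ≡ 2 (mod 5): since gcd(52, 5) = 1, we get a unique residue mod 260.
    Write x = 26 + 52·t and substitute into x ≡ 2 (mod 5): 52·t ≡ 2 − 26 = -24 (mod 5).
    Reduce coefficients mod 5: 2·t ≡ 1 (mod 5).
    The inverse of 2 mod 5 is 3 (since 2·3 = 6 = 1·5 + 1), so t ≡ 3·1 = 3 ≡ 3 (mod 5).
    Then x = 26 + 52·3 = 182, valid modulo lcm(52, 5) = 260: x ≡ 182 (mod 260).
Verify: 182 mod 4 = 2 ✓, 182 mod 13 = 0 ✓, 182 mod 5 = 2 ✓.

x ≡ 182 (mod 260).


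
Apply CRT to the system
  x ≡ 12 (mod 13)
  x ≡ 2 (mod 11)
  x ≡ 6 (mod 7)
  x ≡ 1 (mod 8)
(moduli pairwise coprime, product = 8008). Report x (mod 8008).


Product of moduli M = 13 · 11 · 7 · 8 = 8008.
Merge one congruence at a time:
  Start: x ≡ 12 (mod 13).
  Combine with x ≡ 2 (mod 11); new modulus lcm = 143.
    Write x = 12 + 13·t and substitute into x ≡ 2 (mod 11): 13·t ≡ 2 − 12 = -10 (mod 11).
    Reduce coefficients mod 11: 2·t ≡ 1 (mod 11).
    The inverse of 2 mod 11 is 6 (since 2·6 = 12 = 1·11 + 1), so t ≡ 6·1 = 6 ≡ 6 (mod 11).
    Then x = 12 + 13·6 = 90, valid modulo lcm(13, 11) = 143: x ≡ 90 (mod 143).
  Combine with x ≡ 6 (mod 7); new modulus lcm = 1001.
    Write x = 90 + 143·t and substitute into x ≡ 6 (mod 7): 143·t ≡ 6 − 90 = -84 (mod 7).
    Reduce coefficients mod 7: 3·t ≡ 0 (mod 7).
    The inverse of 3 mod 7 is 5 (since 3·5 = 15 = 2·7 + 1), so t ≡ 5·0 = 0 ≡ 0 (mod 7).
    Then x = 90 + 143·0 = 90, valid modulo lcm(143, 7) = 1001: x ≡ 90 (mod 1001).
  Combine with x ≡ 1 (mod 8); new modulus lcm = 8008.
    Write x = 90 + 1001·t and substitute into x ≡ 1 (mod 8): 1001·t ≡ 1 − 90 = -89 (mod 8).
    Reduce coefficients mod 8: 1·t ≡ 7 (mod 8).
    So t ≡ 7 (mod 8).
    Then x = 90 + 1001·7 = 7097, valid modulo lcm(1001, 8) = 8008: x ≡ 7097 (mod 8008).
Verify against each original: 7097 mod 13 = 12, 7097 mod 11 = 2, 7097 mod 7 = 6, 7097 mod 8 = 1.

x ≡ 7097 (mod 8008).


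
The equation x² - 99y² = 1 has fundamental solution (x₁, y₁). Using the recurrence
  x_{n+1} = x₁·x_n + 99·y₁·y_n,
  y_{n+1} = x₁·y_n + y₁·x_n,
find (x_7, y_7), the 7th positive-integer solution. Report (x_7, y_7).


Step 1: Find the fundamental solution (x₁, y₁) of x² - 99y² = 1.
  Expand √99 as a continued fraction. a₀ = ⌊√99⌋ = 9; iterate m_{k+1} = d_k·a_k − m_k, d_{k+1} = (99 − m_{k+1}²)/d_k, a_{k+1} = ⌊(a₀ + m_{k+1})/d_{k+1}⌋ (starting m₀ = 0, d₀ = 1), with convergents p_k = a_k·p_{k-1} + p_{k-2}, q_k = a_k·q_{k-1} + q_{k-2} (p₋₁ = 1, q₋₁ = 0):
  k = 0: a₀ = 9; p₀/q₀ = 9/1; p₀² − 99·q₀² = 81 − 99 = -18.
  k = 1: m = 9, d = 18, a = ⌊(9 + 9)/18⌋ = 1; p/q = (1·9 + 1)/(1·1 + 0) = 10/1; p² − 99·q² = 100 − 99 = 1.
  The first convergent with p² − 99·q² = 1 gives the fundamental solution (x₁, y₁) = (10, 1).
Step 2: Apply the recurrence (x_{n+1}, y_{n+1}) = (x₁x_n + 99y₁y_n, x₁y_n + y₁x_n) repeatedly.
  From (x_1, y_1) = (10, 1): x_2 = 10·10 + 99·1·1 = 199; y_2 = 10·1 + 1·10 = 20.
  From (x_2, y_2) = (199, 20): x_3 = 10·199 + 99·1·20 = 3970; y_3 = 10·20 + 1·199 = 399.
  From (x_3, y_3) = (3970, 399): x_4 = 10·3970 + 99·1·399 = 79201; y_4 = 10·399 + 1·3970 = 7960.
  From (x_4, y_4) = (79201, 7960): x_5 = 10·79201 + 99·1·7960 = 1580050; y_5 = 10·7960 + 1·79201 = 158801.
  From (x_5, y_5) = (1580050, 158801): x_6 = 10·1580050 + 99·1·158801 = 31521799; y_6 = 10·158801 + 1·1580050 = 3168060.
  From (x_6, y_6) = (31521799, 3168060): x_7 = 10·31521799 + 99·1·3168060 = 628855930; y_7 = 10·3168060 + 1·31521799 = 63202399.
Step 3: Verify x_7² - 99·y_7² = 395459780696164900 - 395459780696164899 = 1 (should be 1). ✓

(x_1, y_1) = (10, 1); (x_7, y_7) = (628855930, 63202399).


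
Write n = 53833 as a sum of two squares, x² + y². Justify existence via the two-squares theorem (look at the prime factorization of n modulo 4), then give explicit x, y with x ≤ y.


Step 1: Factor n = 53833 = 13 · 41 · 101.
Step 2: Check the mod-4 condition on each prime factor: 13 ≡ 1 (mod 4), exponent 1; 41 ≡ 1 (mod 4), exponent 1; 101 ≡ 1 (mod 4), exponent 1.
All primes ≡ 3 (mod 4) appear to even exponent (or don't appear), so by the two-squares theorem n IS expressible as a sum of two squares.
Step 3: Build a representation. Here n = 13 · 41 · 101 is a product of primes ≡ 1 (mod 4). Each prime p ≡ 1 (mod 4) is itself a sum of two squares; find a² by testing p − a² for a perfect square:
  13: 13 − 1² = 12, 13 − 2² = 9 = 3² ⇒ 13 = 2² + 3².
  41: 41 − 1² = 40, 41 − 2² = 37, 41 − 3² = 32, 41 − 4² = 25 = 5² ⇒ 41 = 4² + 5².
  101: 101 − 1² = 100 = 10² ⇒ 101 = 1² + 10².
  Combine using the Brahmagupta–Fibonacci identity (a² + b²)(c² + d²) = (ac − bd)² + (ad + bc)² = (ac + bd)² + (ad − bc)²:
  13 · 41 = 533: from (2² + 3²)(4² + 5²), take (2·4 − 3·5, 2·5 + 3·4) = (8 − 15, 10 + 12) = (-7, 22); dropping signs (only squares matter) gives (7, 22); check 7² + 22² = 49 + 484 = 533 ✓.
  533 · 101 = 53833: from (7² + 22²)(1² + 10²), take (7·1 − 22·10, 7·10 + 22·1) = (7 − 220, 70 + 22) = (-213, 92); dropping signs (only squares matter) gives (213, 92); check 213² + 92² = 45369 + 8464 = 53833 ✓.
Step 4: Order so x ≤ y and verify: 92² + 213² = 8464 + 45369 = 53833 = n. ✓

n = 53833 = 92² + 213² (one valid representation with x ≤ y).


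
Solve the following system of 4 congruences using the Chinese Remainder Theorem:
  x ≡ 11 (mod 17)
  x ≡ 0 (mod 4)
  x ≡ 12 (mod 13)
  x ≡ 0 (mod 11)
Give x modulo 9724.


Product of moduli M = 17 · 4 · 13 · 11 = 9724.
Merge one congruence at a time:
  Start: x ≡ 11 (mod 17).
  Combine with x ≡ 0 (mod 4); new modulus lcm = 68.
    Write x = 11 + 17·t and substitute into x ≡ 0 (mod 4): 17·t ≡ 0 − 11 = -11 (mod 4).
    Reduce coefficients mod 4: 1·t ≡ 1 (mod 4).
    So t ≡ 1 (mod 4).
    Then x = 11 + 17·1 = 28, valid modulo lcm(17, 4) = 68: x ≡ 28 (mod 68).
  Combine with x ≡ 12 (mod 13); new modulus lcm = 884.
    Write x = 28 + 68·t and substitute into x ≡ 12 (mod 13): 68·t ≡ 12 − 28 = -16 (mod 13).
    Reduce coefficients mod 13: 3·t ≡ 10 (mod 13).
    The inverse of 3 mod 13 is 9 (since 3·9 = 27 = 2·13 + 1), so t ≡ 9·10 = 90 ≡ 12 (mod 13).
    Then x = 28 + 68·12 = 844, valid modulo lcm(68, 13) = 884: x ≡ 844 (mod 884).
  Combine with x ≡ 0 (mod 11); new modulus lcm = 9724.
    Write x = 844 + 884·t and substitute into x ≡ 0 (mod 11): 884·t ≡ 0 − 844 = -844 (mod 11).
    Reduce coefficients mod 11: 4·t ≡ 3 (mod 11).
    The inverse of 4 mod 11 is 3 (since 4·3 = 12 = 1·11 + 1), so t ≡ 3·3 = 9 ≡ 9 (mod 11).
    Then x = 844 + 884·9 = 8800, valid modulo lcm(884, 11) = 9724: x ≡ 8800 (mod 9724).
Verify against each original: 8800 mod 17 = 11, 8800 mod 4 = 0, 8800 mod 13 = 12, 8800 mod 11 = 0.

x ≡ 8800 (mod 9724).


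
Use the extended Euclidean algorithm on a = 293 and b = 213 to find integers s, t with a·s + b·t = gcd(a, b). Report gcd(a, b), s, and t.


Euclidean algorithm on (293, 213) — divide until remainder is 0:
  293 = 1 · 213 + 80
  213 = 2 · 80 + 53
  80 = 1 · 53 + 27
  53 = 1 · 27 + 26
  27 = 1 · 26 + 1
  26 = 26 · 1 + 0
gcd(293, 213) = 1.
Track Bezout coefficients alongside the remainders: start with r₀ = 293 = a·1 + b·0 (s = 1, t = 0) and r₁ = 213 = a·0 + b·1 (s = 0, t = 1); each new remainder r_{k+1} = r_{k-1} − q_k·r_k inherits s_{k+1} = s_{k-1} − q_k·s_k, t_{k+1} = t_{k-1} − q_k·t_k, so r_k = a·s_k + b·t_k at every step:
  q = 1: r = 80, s = 1 − 1·0 = 1, t = 0 − 1·1 = -1  (check: 293·1 + 213·(-1) = 80)
  q = 2: r = 53, s = 0 − 2·1 = -2, t = 1 − 2·(-1) = 3  (check: 293·(-2) + 213·3 = 53)
  q = 1: r = 27, s = 1 − 1·(-2) = 3, t = -1 − 1·3 = -4  (check: 293·3 + 213·(-4) = 27)
  q = 1: r = 26, s = -2 − 1·3 = -5, t = 3 − 1·(-4) = 7  (check: 293·(-5) + 213·7 = 26)
  q = 1: r = 1, s = 3 − 1·(-5) = 8, t = -4 − 1·7 = -11  (check: 293·8 + 213·(-11) = 1)
The row with r = 1 (the gcd) gives the Bezout coefficients s = 8, t = -11.
Result: 293 · (8) + 213 · (-11) = 1.

gcd(293, 213) = 1; s = 8, t = -11 (check: 293·8 + 213·(-11) = 1).


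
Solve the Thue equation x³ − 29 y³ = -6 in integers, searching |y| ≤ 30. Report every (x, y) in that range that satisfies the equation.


The equation is x³ - 29y³ = -6. For fixed y, x³ = 29·y³ − 6, so a solution requires the RHS to be a perfect cube.
Strategy: iterate y from -30 to 30, compute RHS = 29·y³ − 6, and check whether it is a (positive or negative) perfect cube.
Check small values of y:
  y = 0: RHS = -6 is not a perfect cube.
  y = 1: RHS = 23 is not a perfect cube.
  y = -1: RHS = -35 is not a perfect cube.
  y = 2: RHS = 226 is not a perfect cube.
  y = -2: RHS = -238 is not a perfect cube.
  y = 3: RHS = 777 is not a perfect cube.
  y = -3: RHS = -789 is not a perfect cube.
Continuing the search up to |y| = 30 finds no solutions either.
No (x, y) in the scanned range satisfies the equation.

No integer solutions with |y| ≤ 30.


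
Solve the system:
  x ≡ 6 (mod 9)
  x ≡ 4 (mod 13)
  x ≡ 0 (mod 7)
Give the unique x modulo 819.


Moduli 9, 13, 7 are pairwise coprime; by CRT there is a unique solution modulo M = 9 · 13 · 7 = 819.
Solve pairwise, accumulating the modulus:
  Start with x ≡ 6 (mod 9).
  Combine with x ≡ 4 (mod 13): since gcd(9, 13) = 1, we get a unique residue mod 117.
    Write x = 6 + 9·t and substitute into x ≡ 4 (mod 13): 9·t ≡ 4 − 6 = -2 (mod 13).
    Reduce coefficients mod 13: 9·t ≡ 11 (mod 13).
    The inverse of 9 mod 13 is 3 (since 9·3 = 27 = 2·13 + 1), so t ≡ 3·11 = 33 ≡ 7 (mod 13).
    Then x = 6 + 9·7 = 69, valid modulo lcm(9, 13) = 117: x ≡ 69 (mod 117).
  Combine with x ≡ 0 (mod 7): since gcd(117, 7) = 1, we get a unique residue mod 819.
    Write x = 69 + 117·t and substitute into x ≡ 0 (mod 7): 117·t ≡ 0 − 69 = -69 (mod 7).
    Reduce coefficients mod 7: 5·t ≡ 1 (mod 7).
    The inverse of 5 mod 7 is 3 (since 5·3 = 15 = 2·7 + 1), so t ≡ 3·1 = 3 ≡ 3 (mod 7).
    Then x = 69 + 117·3 = 420, valid modulo lcm(117, 7) = 819: x ≡ 420 (mod 819).
Verify: 420 mod 9 = 6 ✓, 420 mod 13 = 4 ✓, 420 mod 7 = 0 ✓.

x ≡ 420 (mod 819).


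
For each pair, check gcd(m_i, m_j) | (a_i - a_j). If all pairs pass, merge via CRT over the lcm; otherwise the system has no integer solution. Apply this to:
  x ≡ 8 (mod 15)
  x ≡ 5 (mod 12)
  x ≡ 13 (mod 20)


Moduli 15, 12, 20 are not pairwise coprime, so CRT works modulo lcm(m_i) when all pairwise compatibility conditions hold.
Pairwise compatibility: gcd(m_i, m_j) must divide a_i - a_j for every pair.
Merge one congruence at a time:
  Start: x ≡ 8 (mod 15).
  Combine with x ≡ 5 (mod 12): gcd(15, 12) = 3; 5 - 8 = -3, which IS divisible by 3, so compatible.
    Write x = 8 + 15·t and substitute into x ≡ 5 (mod 12): 15·t ≡ 5 − 8 = -3 (mod 12).
    Divide the congruence (and modulus) by g = 3: 5·t ≡ -1 (mod 4).
    Reduce coefficients mod 4: 1·t ≡ 3 (mod 4).
    So t ≡ 3 (mod 4).
    Then x = 8 + 15·3 = 53, valid modulo lcm(15, 12) = 60: x ≡ 53 (mod 60).
  Combine with x ≡ 13 (mod 20): gcd(60, 20) = 20; 13 - 53 = -40, which IS divisible by 20, so compatible.
    Write x = 53 + 60·t and substitute into x ≡ 13 (mod 20): 60·t ≡ 13 − 53 = -40 (mod 20).
    Divide the congruence (and modulus) by g = 20: 3·t ≡ -2 (mod 1).
    Modulo 1 every t works; take t = 0.
    Then x = 53 + 60·0 = 53, valid modulo lcm(60, 20) = 60: x ≡ 53 (mod 60).
Verify: 53 mod 15 = 8, 53 mod 12 = 5, 53 mod 20 = 13.

x ≡ 53 (mod 60).


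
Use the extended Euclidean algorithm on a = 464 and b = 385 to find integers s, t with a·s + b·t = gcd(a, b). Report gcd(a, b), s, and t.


Euclidean algorithm on (464, 385) — divide until remainder is 0:
  464 = 1 · 385 + 79
  385 = 4 · 79 + 69
  79 = 1 · 69 + 10
  69 = 6 · 10 + 9
  10 = 1 · 9 + 1
  9 = 9 · 1 + 0
gcd(464, 385) = 1.
Track Bezout coefficients alongside the remainders: start with r₀ = 464 = a·1 + b·0 (s = 1, t = 0) and r₁ = 385 = a·0 + b·1 (s = 0, t = 1); each new remainder r_{k+1} = r_{k-1} − q_k·r_k inherits s_{k+1} = s_{k-1} − q_k·s_k, t_{k+1} = t_{k-1} − q_k·t_k, so r_k = a·s_k + b·t_k at every step:
  q = 1: r = 79, s = 1 − 1·0 = 1, t = 0 − 1·1 = -1  (check: 464·1 + 385·(-1) = 79)
  q = 4: r = 69, s = 0 − 4·1 = -4, t = 1 − 4·(-1) = 5  (check: 464·(-4) + 385·5 = 69)
  q = 1: r = 10, s = 1 − 1·(-4) = 5, t = -1 − 1·5 = -6  (check: 464·5 + 385·(-6) = 10)
  q = 6: r = 9, s = -4 − 6·5 = -34, t = 5 − 6·(-6) = 41  (check: 464·(-34) + 385·41 = 9)
  q = 1: r = 1, s = 5 − 1·(-34) = 39, t = -6 − 1·41 = -47  (check: 464·39 + 385·(-47) = 1)
The row with r = 1 (the gcd) gives the Bezout coefficients s = 39, t = -47.
Result: 464 · (39) + 385 · (-47) = 1.

gcd(464, 385) = 1; s = 39, t = -47 (check: 464·39 + 385·(-47) = 1).


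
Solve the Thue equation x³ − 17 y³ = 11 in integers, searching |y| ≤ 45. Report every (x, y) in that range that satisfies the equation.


The equation is x³ - 17y³ = 11. For fixed y, x³ = 17·y³ + 11, so a solution requires the RHS to be a perfect cube.
Strategy: iterate y from -45 to 45, compute RHS = 17·y³ + 11, and check whether it is a (positive or negative) perfect cube.
Check small values of y:
  y = 0: RHS = 11 is not a perfect cube.
  y = 1: RHS = 28 is not a perfect cube.
  y = -1: RHS = -6 is not a perfect cube.
  y = 2: RHS = 147 is not a perfect cube.
  y = -2: RHS = -125 = (-5)³ ⇒ x = -5 works.
  y = 3: RHS = 470 is not a perfect cube.
  y = -3: RHS = -448 is not a perfect cube.
Continuing the search up to |y| = 45 finds no further solutions beyond those listed.
Collected solutions: (-5, -2).

Solutions (with |y| ≤ 45): (-5, -2).


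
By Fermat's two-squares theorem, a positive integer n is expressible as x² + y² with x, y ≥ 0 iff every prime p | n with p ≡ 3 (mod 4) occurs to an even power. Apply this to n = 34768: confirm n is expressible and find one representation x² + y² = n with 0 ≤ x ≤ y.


Step 1: Factor n = 34768 = 2^4 · 41 · 53.
Step 2: Check the mod-4 condition on each prime factor: 2 = 2 (special); 41 ≡ 1 (mod 4), exponent 1; 53 ≡ 1 (mod 4), exponent 1.
All primes ≡ 3 (mod 4) appear to even exponent (or don't appear), so by the two-squares theorem n IS expressible as a sum of two squares.
Step 3: Build a representation. Group n = k² · m with k = 4 and m = 41 · 53 = 2173 (a product of primes ≡ 1 (mod 4)); a representation of m scales to one of n via (k·x)² + (k·y)² = k²(x² + y²). Each prime p ≡ 1 (mod 4) is itself a sum of two squares; find a² by testing p − a² for a perfect square:
  41: 41 − 1² = 40, 41 − 2² = 37, 41 − 3² = 32, 41 − 4² = 25 = 5² ⇒ 41 = 4² + 5².
  53: 53 − 1² = 52, 53 − 2² = 49 = 7² ⇒ 53 = 2² + 7².
  Combine using the Brahmagupta–Fibonacci identity (a² + b²)(c² + d²) = (ac − bd)² + (ad + bc)² = (ac + bd)² + (ad − bc)²:
  41 · 53 = 2173: from (4² + 5²)(2² + 7²), take (4·2 − 5·7, 4·7 + 5·2) = (8 − 35, 28 + 10) = (-27, 38); dropping signs (only squares matter) gives (27, 38); check 27² + 38² = 729 + 1444 = 2173 ✓.
  Scale by k = 4: (4·27, 4·38) = (108, 152).
Step 4: Order so x ≤ y and verify: 108² + 152² = 11664 + 23104 = 34768 = n. ✓

n = 34768 = 108² + 152² (one valid representation with x ≤ y).


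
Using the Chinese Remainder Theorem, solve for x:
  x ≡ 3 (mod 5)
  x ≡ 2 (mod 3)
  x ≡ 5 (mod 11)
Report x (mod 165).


Moduli 5, 3, 11 are pairwise coprime; by CRT there is a unique solution modulo M = 5 · 3 · 11 = 165.
Solve pairwise, accumulating the modulus:
  Start with x ≡ 3 (mod 5).
  Combine with x ≡ 2 (mod 3): since gcd(5, 3) = 1, we get a unique residue mod 15.
    Write x = 3 + 5·t and substitute into x ≡ 2 (mod 3): 5·t ≡ 2 − 3 = -1 (mod 3).
    Reduce coefficients mod 3: 2·t ≡ 2 (mod 3).
    The inverse of 2 mod 3 is 2 (since 2·2 = 4 = 1·3 + 1), so t ≡ 2·2 = 4 ≡ 1 (mod 3).
    Then x = 3 + 5·1 = 8, valid modulo lcm(5, 3) = 15: x ≡ 8 (mod 15).
  Combine with x ≡ 5 (mod 11): since gcd(15, 11) = 1, we get a unique residue mod 165.
    Write x = 8 + 15·t and substitute into x ≡ 5 (mod 11): 15·t ≡ 5 − 8 = -3 (mod 11).
    Reduce coefficients mod 11: 4·t ≡ 8 (mod 11).
    The inverse of 4 mod 11 is 3 (since 4·3 = 12 = 1·11 + 1), so t ≡ 3·8 = 24 ≡ 2 (mod 11).
    Then x = 8 + 15·2 = 38, valid modulo lcm(15, 11) = 165: x ≡ 38 (mod 165).
Verify: 38 mod 5 = 3 ✓, 38 mod 3 = 2 ✓, 38 mod 11 = 5 ✓.

x ≡ 38 (mod 165).


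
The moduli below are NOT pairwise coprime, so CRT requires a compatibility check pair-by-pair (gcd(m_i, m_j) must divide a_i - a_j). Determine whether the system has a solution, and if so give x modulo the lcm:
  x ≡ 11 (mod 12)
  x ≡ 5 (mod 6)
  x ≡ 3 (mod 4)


Moduli 12, 6, 4 are not pairwise coprime, so CRT works modulo lcm(m_i) when all pairwise compatibility conditions hold.
Pairwise compatibility: gcd(m_i, m_j) must divide a_i - a_j for every pair.
Merge one congruence at a time:
  Start: x ≡ 11 (mod 12).
  Combine with x ≡ 5 (mod 6): gcd(12, 6) = 6; 5 - 11 = -6, which IS divisible by 6, so compatible.
    Write x = 11 + 12·t and substitute into x ≡ 5 (mod 6): 12·t ≡ 5 − 11 = -6 (mod 6).
    Divide the congruence (and modulus) by g = 6: 2·t ≡ -1 (mod 1).
    Modulo 1 every t works; take t = 0.
    Then x = 11 + 12·0 = 11, valid modulo lcm(12, 6) = 12: x ≡ 11 (mod 12).
  Combine with x ≡ 3 (mod 4): gcd(12, 4) = 4; 3 - 11 = -8, which IS divisible by 4, so compatible.
    Write x = 11 + 12·t and substitute into x ≡ 3 (mod 4): 12·t ≡ 3 − 11 = -8 (mod 4).
    Divide the congruence (and modulus) by g = 4: 3·t ≡ -2 (mod 1).
    Modulo 1 every t works; take t = 0.
    Then x = 11 + 12·0 = 11, valid modulo lcm(12, 4) = 12: x ≡ 11 (mod 12).
Verify: 11 mod 12 = 11, 11 mod 6 = 5, 11 mod 4 = 3.

x ≡ 11 (mod 12).


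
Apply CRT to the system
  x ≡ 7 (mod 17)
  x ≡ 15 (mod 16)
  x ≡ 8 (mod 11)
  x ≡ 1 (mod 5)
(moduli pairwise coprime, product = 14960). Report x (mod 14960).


Product of moduli M = 17 · 16 · 11 · 5 = 14960.
Merge one congruence at a time:
  Start: x ≡ 7 (mod 17).
  Combine with x ≡ 15 (mod 16); new modulus lcm = 272.
    Write x = 7 + 17·t and substitute into x ≡ 15 (mod 16): 17·t ≡ 15 − 7 = 8 (mod 16).
    Reduce coefficients mod 16: 1·t ≡ 8 (mod 16).
    So t ≡ 8 (mod 16).
    Then x = 7 + 17·8 = 143, valid modulo lcm(17, 16) = 272: x ≡ 143 (mod 272).
  Combine with x ≡ 8 (mod 11); new modulus lcm = 2992.
    Write x = 143 + 272·t and substitute into x ≡ 8 (mod 11): 272·t ≡ 8 − 143 = -135 (mod 11).
    Reduce coefficients mod 11: 8·t ≡ 8 (mod 11).
    The inverse of 8 mod 11 is 7 (since 8·7 = 56 = 5·11 + 1), so t ≡ 7·8 = 56 ≡ 1 (mod 11).
    Then x = 143 + 272·1 = 415, valid modulo lcm(272, 11) = 2992: x ≡ 415 (mod 2992).
  Combine with x ≡ 1 (mod 5); new modulus lcm = 14960.
    Write x = 415 + 2992·t and substitute into x ≡ 1 (mod 5): 2992·t ≡ 1 − 415 = -414 (mod 5).
    Reduce coefficients mod 5: 2·t ≡ 1 (mod 5).
    The inverse of 2 mod 5 is 3 (since 2·3 = 6 = 1·5 + 1), so t ≡ 3·1 = 3 ≡ 3 (mod 5).
    Then x = 415 + 2992·3 = 9391, valid modulo lcm(2992, 5) = 14960: x ≡ 9391 (mod 14960).
Verify against each original: 9391 mod 17 = 7, 9391 mod 16 = 15, 9391 mod 11 = 8, 9391 mod 5 = 1.

x ≡ 9391 (mod 14960).


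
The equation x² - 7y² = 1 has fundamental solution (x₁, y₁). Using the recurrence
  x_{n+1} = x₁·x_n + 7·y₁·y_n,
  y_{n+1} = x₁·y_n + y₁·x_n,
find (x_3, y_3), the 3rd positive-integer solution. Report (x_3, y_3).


Step 1: Find the fundamental solution (x₁, y₁) of x² - 7y² = 1.
  Expand √7 as a continued fraction. a₀ = ⌊√7⌋ = 2; iterate m_{k+1} = d_k·a_k − m_k, d_{k+1} = (7 − m_{k+1}²)/d_k, a_{k+1} = ⌊(a₀ + m_{k+1})/d_{k+1}⌋ (starting m₀ = 0, d₀ = 1), with convergents p_k = a_k·p_{k-1} + p_{k-2}, q_k = a_k·q_{k-1} + q_{k-2} (p₋₁ = 1, q₋₁ = 0):
  k = 0: a₀ = 2; p₀/q₀ = 2/1; p₀² − 7·q₀² = 4 − 7 = -3.
  k = 1: m = 2, d = 3, a = ⌊(2 + 2)/3⌋ = 1; p/q = (1·2 + 1)/(1·1 + 0) = 3/1; p² − 7·q² = 9 − 7 = 2.
  k = 2: m = 1, d = 2, a = ⌊(2 + 1)/2⌋ = 1; p/q = (1·3 + 2)/(1·1 + 1) = 5/2; p² − 7·q² = 25 − 28 = -3.
  k = 3: m = 1, d = 3, a = ⌊(2 + 1)/3⌋ = 1; p/q = (1·5 + 3)/(1·2 + 1) = 8/3; p² − 7·q² = 64 − 63 = 1.
  The first convergent with p² − 7·q² = 1 gives the fundamental solution (x₁, y₁) = (8, 3).
Step 2: Apply the recurrence (x_{n+1}, y_{n+1}) = (x₁x_n + 7y₁y_n, x₁y_n + y₁x_n) repeatedly.
  From (x_1, y_1) = (8, 3): x_2 = 8·8 + 7·3·3 = 127; y_2 = 8·3 + 3·8 = 48.
  From (x_2, y_2) = (127, 48): x_3 = 8·127 + 7·3·48 = 2024; y_3 = 8·48 + 3·127 = 765.
Step 3: Verify x_3² - 7·y_3² = 4096576 - 4096575 = 1 (should be 1). ✓

(x_1, y_1) = (8, 3); (x_3, y_3) = (2024, 765).


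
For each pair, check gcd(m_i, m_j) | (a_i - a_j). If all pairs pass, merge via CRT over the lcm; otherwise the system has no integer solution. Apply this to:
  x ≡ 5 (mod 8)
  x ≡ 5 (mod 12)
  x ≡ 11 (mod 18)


Moduli 8, 12, 18 are not pairwise coprime, so CRT works modulo lcm(m_i) when all pairwise compatibility conditions hold.
Pairwise compatibility: gcd(m_i, m_j) must divide a_i - a_j for every pair.
Merge one congruence at a time:
  Start: x ≡ 5 (mod 8).
  Combine with x ≡ 5 (mod 12): gcd(8, 12) = 4; 5 - 5 = 0, which IS divisible by 4, so compatible.
    Write x = 5 + 8·t and substitute into x ≡ 5 (mod 12): 8·t ≡ 5 − 5 = 0 (mod 12).
    Divide the congruence (and modulus) by g = 4: 2·t ≡ 0 (mod 3).
    The inverse of 2 mod 3 is 2 (since 2·2 = 4 = 1·3 + 1), so t ≡ 2·0 = 0 ≡ 0 (mod 3).
    Then x = 5 + 8·0 = 5, valid modulo lcm(8, 12) = 24: x ≡ 5 (mod 24).
  Combine with x ≡ 11 (mod 18): gcd(24, 18) = 6; 11 - 5 = 6, which IS divisible by 6, so compatible.
    Write x = 5 + 24·t and substitute into x ≡ 11 (mod 18): 24·t ≡ 11 − 5 = 6 (mod 18).
    Divide the congruence (and modulus) by g = 6: 4·t ≡ 1 (mod 3).
    Reduce coefficients mod 3: 1·t ≡ 1 (mod 3).
    So t ≡ 1 (mod 3).
    Then x = 5 + 24·1 = 29, valid modulo lcm(24, 18) = 72: x ≡ 29 (mod 72).
Verify: 29 mod 8 = 5, 29 mod 12 = 5, 29 mod 18 = 11.

x ≡ 29 (mod 72).


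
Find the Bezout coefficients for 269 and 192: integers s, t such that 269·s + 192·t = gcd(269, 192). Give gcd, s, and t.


Euclidean algorithm on (269, 192) — divide until remainder is 0:
  269 = 1 · 192 + 77
  192 = 2 · 77 + 38
  77 = 2 · 38 + 1
  38 = 38 · 1 + 0
gcd(269, 192) = 1.
Track Bezout coefficients alongside the remainders: start with r₀ = 269 = a·1 + b·0 (s = 1, t = 0) and r₁ = 192 = a·0 + b·1 (s = 0, t = 1); each new remainder r_{k+1} = r_{k-1} − q_k·r_k inherits s_{k+1} = s_{k-1} − q_k·s_k, t_{k+1} = t_{k-1} − q_k·t_k, so r_k = a·s_k + b·t_k at every step:
  q = 1: r = 77, s = 1 − 1·0 = 1, t = 0 − 1·1 = -1  (check: 269·1 + 192·(-1) = 77)
  q = 2: r = 38, s = 0 − 2·1 = -2, t = 1 − 2·(-1) = 3  (check: 269·(-2) + 192·3 = 38)
  q = 2: r = 1, s = 1 − 2·(-2) = 5, t = -1 − 2·3 = -7  (check: 269·5 + 192·(-7) = 1)
The row with r = 1 (the gcd) gives the Bezout coefficients s = 5, t = -7.
Result: 269 · (5) + 192 · (-7) = 1.

gcd(269, 192) = 1; s = 5, t = -7 (check: 269·5 + 192·(-7) = 1).


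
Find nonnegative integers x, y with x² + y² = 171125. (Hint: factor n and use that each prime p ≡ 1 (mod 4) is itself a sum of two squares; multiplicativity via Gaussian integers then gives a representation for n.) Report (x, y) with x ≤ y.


Step 1: Factor n = 171125 = 5^3 · 37^2.
Step 2: Check the mod-4 condition on each prime factor: 5 ≡ 1 (mod 4), exponent 3; 37 ≡ 1 (mod 4), exponent 2.
All primes ≡ 3 (mod 4) appear to even exponent (or don't appear), so by the two-squares theorem n IS expressible as a sum of two squares.
Step 3: Build a representation. Group n = k² · m with k = 5 and m = 5 · 37 · 37 = 6845 (a product of primes ≡ 1 (mod 4)); a representation of m scales to one of n via (k·x)² + (k·y)² = k²(x² + y²). Each prime p ≡ 1 (mod 4) is itself a sum of two squares; find a² by testing p − a² for a perfect square:
  5: 5 − 1² = 4 = 2² ⇒ 5 = 1² + 2².
  37: 37 − 1² = 36 = 6² ⇒ 37 = 1² + 6².
  Combine using the Brahmagupta–Fibonacci identity (a² + b²)(c² + d²) = (ac − bd)² + (ad + bc)² = (ac + bd)² + (ad − bc)²:
  5 · 37 = 185: from (1² + 2²)(1² + 6²), take (1·1 − 2·6, 1·6 + 2·1) = (1 − 12, 6 + 2) = (-11, 8); dropping signs (only squares matter) gives (11, 8); check 11² + 8² = 121 + 64 = 185 ✓.
  185 · 37 = 6845: from (11² + 8²)(1² + 6²), take (11·1 − 8·6, 11·6 + 8·1) = (11 − 48, 66 + 8) = (-37, 74); dropping signs (only squares matter) gives (37, 74); check 37² + 74² = 1369 + 5476 = 6845 ✓.
  Scale by k = 5: (5·37, 5·74) = (185, 370).
Step 4: Order so x ≤ y and verify: 185² + 370² = 34225 + 136900 = 171125 = n. ✓

n = 171125 = 185² + 370² (one valid representation with x ≤ y).
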